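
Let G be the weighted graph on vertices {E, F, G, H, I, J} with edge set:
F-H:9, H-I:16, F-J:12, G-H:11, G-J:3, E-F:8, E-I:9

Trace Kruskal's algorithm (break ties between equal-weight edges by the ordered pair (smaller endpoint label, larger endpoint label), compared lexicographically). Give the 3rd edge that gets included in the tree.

Kruskal: consider edges lightest-first.
G-J (3): add. Components now {E} {F} {G,J} {H} {I}
E-F (8): add. Components now {E,F} {G,J} {H} {I}
E-I (9): add. Components now {E,F,I} {G,J} {H}
F-H (9): add. Components now {E,F,H,I} {G,J}
G-H (11): add. Components now {E,F,G,H,I,J}
The 3rd edge added is E-I.

E-I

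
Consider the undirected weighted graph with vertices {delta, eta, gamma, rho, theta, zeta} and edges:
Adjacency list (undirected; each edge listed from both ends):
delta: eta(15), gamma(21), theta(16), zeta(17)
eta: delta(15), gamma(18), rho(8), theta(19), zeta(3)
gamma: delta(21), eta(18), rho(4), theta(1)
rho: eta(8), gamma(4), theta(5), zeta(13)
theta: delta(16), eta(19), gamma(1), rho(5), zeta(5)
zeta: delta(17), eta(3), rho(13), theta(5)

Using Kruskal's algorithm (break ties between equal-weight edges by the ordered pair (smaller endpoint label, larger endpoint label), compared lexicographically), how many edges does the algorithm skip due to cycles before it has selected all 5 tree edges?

3

Kruskal: consider edges lightest-first.
gamma–theta (1): add — endpoints in different components.
eta–zeta (3): add — endpoints in different components.
gamma–rho (4): add — endpoints in different components.
rho–theta (5): skip — rho and theta already connected.
theta–zeta (5): add — endpoints in different components.
eta–rho (8): skip — rho and eta already connected.
rho–zeta (13): skip — rho and zeta already connected.
delta–eta (15): add — endpoints in different components.
Edges rejected before the tree was complete: 3.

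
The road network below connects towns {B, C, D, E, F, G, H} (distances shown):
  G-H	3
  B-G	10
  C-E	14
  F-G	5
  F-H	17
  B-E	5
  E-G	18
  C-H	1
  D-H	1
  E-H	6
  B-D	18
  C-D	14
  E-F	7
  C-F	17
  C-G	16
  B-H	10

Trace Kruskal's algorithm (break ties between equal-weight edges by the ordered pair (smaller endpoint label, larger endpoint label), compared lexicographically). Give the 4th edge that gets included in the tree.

B-E

Sort edges by weight, then run Kruskal:
C-H (1): add. Components now {B} {C,H} {D} {E} {F} {G}
D-H (1): add. Components now {B} {C,D,H} {E} {F} {G}
G-H (3): add. Components now {B} {C,D,G,H} {E} {F}
B-E (5): add. Components now {B,E} {C,D,G,H} {F}
F-G (5): add. Components now {B,E} {C,D,F,G,H}
E-H (6): add. Components now {B,C,D,E,F,G,H}
The 4th edge added is B-E.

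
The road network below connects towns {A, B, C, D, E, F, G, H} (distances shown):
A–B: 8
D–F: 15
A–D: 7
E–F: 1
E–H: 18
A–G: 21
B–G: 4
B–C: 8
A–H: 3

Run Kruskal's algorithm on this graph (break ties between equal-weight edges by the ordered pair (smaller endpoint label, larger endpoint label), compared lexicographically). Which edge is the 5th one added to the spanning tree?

Kruskal: consider edges lightest-first.
E–F (1): add — endpoints in different components.
A–H (3): add — endpoints in different components.
B–G (4): add — endpoints in different components.
A–D (7): add — endpoints in different components.
A–B (8): add — endpoints in different components.
B–C (8): add — endpoints in different components.
D–F (15): add — endpoints in different components.
The 5th edge added is A–B.

A-B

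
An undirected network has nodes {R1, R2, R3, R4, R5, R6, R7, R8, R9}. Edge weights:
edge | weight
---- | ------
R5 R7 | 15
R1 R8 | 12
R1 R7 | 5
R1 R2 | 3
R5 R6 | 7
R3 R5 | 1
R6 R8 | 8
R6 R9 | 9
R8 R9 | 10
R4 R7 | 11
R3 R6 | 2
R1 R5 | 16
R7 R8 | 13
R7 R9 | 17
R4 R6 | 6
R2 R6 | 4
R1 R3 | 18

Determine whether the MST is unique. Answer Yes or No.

Yes

Sort edges by weight, then run Kruskal:
R3 R5 (1): add — endpoints in different components.
R3 R6 (2): add — endpoints in different components.
R1 R2 (3): add — endpoints in different components.
R2 R6 (4): add — endpoints in different components.
R1 R7 (5): add — endpoints in different components.
R4 R6 (6): add — endpoints in different components.
R5 R6 (7): skip — R5 and R6 already connected.
R6 R8 (8): add — endpoints in different components.
R6 R9 (9): add — endpoints in different components.
Every non-tree edge has weight strictly greater than the heaviest edge on the tree path between its endpoints, so the MST is unique.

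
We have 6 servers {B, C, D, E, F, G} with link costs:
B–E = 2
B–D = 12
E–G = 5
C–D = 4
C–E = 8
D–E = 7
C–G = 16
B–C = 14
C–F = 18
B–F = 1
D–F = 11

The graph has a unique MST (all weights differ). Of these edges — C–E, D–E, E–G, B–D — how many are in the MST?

2

Sort edges by weight, then run Kruskal:
B–F (1): add. Components now {B,F} {C} {D} {E} {G}
B–E (2): add. Components now {B,E,F} {C} {D} {G}
C–D (4): add. Components now {B,E,F} {C,D} {G}
E–G (5): add. Components now {B,E,F,G} {C,D}
D–E (7): add. Components now {B,C,D,E,F,G}
MST edge set: {B–F, B–E, C–D, E–G, D–E}.
Of the listed edges, {D–E, E–G} are in the MST → 2.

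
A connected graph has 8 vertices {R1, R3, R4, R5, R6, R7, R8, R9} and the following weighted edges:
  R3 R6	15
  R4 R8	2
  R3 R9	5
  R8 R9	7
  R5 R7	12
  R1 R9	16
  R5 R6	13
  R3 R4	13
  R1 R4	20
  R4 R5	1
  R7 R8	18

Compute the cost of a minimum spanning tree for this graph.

Kruskal's algorithm — process edges by increasing weight (ties by edge label):
R4 R5 (1): add — endpoints in different components.
R4 R8 (2): add — endpoints in different components.
R3 R9 (5): add — endpoints in different components.
R8 R9 (7): add — endpoints in different components.
R5 R7 (12): add — endpoints in different components.
R3 R4 (13): skip — R3 and R4 already connected.
R5 R6 (13): add — endpoints in different components.
R3 R6 (15): skip — R3 and R6 already connected.
R1 R9 (16): add — endpoints in different components.
MST edges: R4 R5, R4 R8, R3 R9, R8 R9, R5 R7, R5 R6, R1 R9; total weight 1+2+5+7+12+13+16 = 56.

56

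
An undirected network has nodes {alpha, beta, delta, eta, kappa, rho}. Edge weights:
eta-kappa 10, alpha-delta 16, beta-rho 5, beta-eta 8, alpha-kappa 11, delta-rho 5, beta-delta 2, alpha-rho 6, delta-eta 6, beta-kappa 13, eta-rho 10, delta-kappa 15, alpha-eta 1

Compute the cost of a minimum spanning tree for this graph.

24

Kruskal's algorithm — process edges by increasing weight (ties by edge label):
alpha-eta (1): add. Components now {kappa} {alpha,eta} {delta} {beta} {rho}
beta-delta (2): add. Components now {kappa} {alpha,eta} {beta,delta} {rho}
beta-rho (5): add. Components now {kappa} {alpha,eta} {beta,delta,rho}
delta-rho (5): skip — delta and rho already connected.
alpha-rho (6): add. Components now {kappa} {alpha,beta,delta,eta,rho}
delta-eta (6): skip — eta and delta already connected.
beta-eta (8): skip — eta and beta already connected.
eta-kappa (10): add. Components now {alpha,beta,delta,eta,kappa,rho}
MST edges: alpha-eta, beta-delta, beta-rho, alpha-rho, eta-kappa; total weight 1+2+5+6+10 = 24.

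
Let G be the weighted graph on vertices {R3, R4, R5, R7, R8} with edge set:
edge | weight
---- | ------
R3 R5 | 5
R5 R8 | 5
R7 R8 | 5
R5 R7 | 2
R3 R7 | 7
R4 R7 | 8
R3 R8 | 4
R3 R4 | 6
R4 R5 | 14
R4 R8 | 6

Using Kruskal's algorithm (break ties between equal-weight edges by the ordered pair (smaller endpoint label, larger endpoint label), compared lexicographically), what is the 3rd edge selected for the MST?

Sort edges by weight, then run Kruskal:
R5 R7 (2): add — endpoints in different components.
R3 R8 (4): add — endpoints in different components.
R3 R5 (5): add — endpoints in different components.
R5 R8 (5): skip — R8 and R5 already connected.
R7 R8 (5): skip — R8 and R7 already connected.
R3 R4 (6): add — endpoints in different components.
The 3rd edge added is R3 R5.

R3-R5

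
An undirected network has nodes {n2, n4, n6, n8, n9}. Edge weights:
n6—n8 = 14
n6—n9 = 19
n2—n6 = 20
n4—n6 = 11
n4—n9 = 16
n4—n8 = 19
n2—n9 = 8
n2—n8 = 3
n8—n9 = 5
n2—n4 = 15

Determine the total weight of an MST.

Sort edges by weight, then run Kruskal:
n2—n8 (3): add. Components now {n2,n8} {n9} {n6} {n4}
n8—n9 (5): add. Components now {n2,n8,n9} {n6} {n4}
n2—n9 (8): skip — n2 and n9 already connected.
n4—n6 (11): add. Components now {n2,n8,n9} {n4,n6}
n6—n8 (14): add. Components now {n2,n4,n6,n8,n9}
MST edges: n2—n8, n8—n9, n4—n6, n6—n8; total weight 3+5+11+14 = 33.

33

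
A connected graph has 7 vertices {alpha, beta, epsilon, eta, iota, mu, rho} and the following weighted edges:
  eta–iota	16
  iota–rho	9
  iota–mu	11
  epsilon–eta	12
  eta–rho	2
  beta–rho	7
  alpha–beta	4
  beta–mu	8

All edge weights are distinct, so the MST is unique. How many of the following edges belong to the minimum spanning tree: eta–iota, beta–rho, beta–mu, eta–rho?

3

Kruskal: consider edges lightest-first.
eta–rho (2): add. Components now {alpha} {beta} {mu} {epsilon} {iota} {eta,rho}
alpha–beta (4): add. Components now {alpha,beta} {mu} {epsilon} {iota} {eta,rho}
beta–rho (7): add. Components now {alpha,beta,eta,rho} {mu} {epsilon} {iota}
beta–mu (8): add. Components now {alpha,beta,eta,mu,rho} {epsilon} {iota}
iota–rho (9): add. Components now {alpha,beta,eta,iota,mu,rho} {epsilon}
iota–mu (11): skip — mu and iota already connected.
epsilon–eta (12): add. Components now {alpha,beta,epsilon,eta,iota,mu,rho}
MST edge set: {eta–rho, alpha–beta, beta–rho, beta–mu, iota–rho, epsilon–eta}.
Of the listed edges, {beta–rho, beta–mu, eta–rho} are in the MST → 3.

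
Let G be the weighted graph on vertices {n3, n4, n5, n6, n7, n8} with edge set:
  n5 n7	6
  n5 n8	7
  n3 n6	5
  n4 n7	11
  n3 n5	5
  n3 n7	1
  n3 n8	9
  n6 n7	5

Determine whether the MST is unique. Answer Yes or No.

Sort edges by weight, then run Kruskal:
n3 n7 (1): add — endpoints in different components.
n3 n5 (5): add — endpoints in different components.
n3 n6 (5): add — endpoints in different components.
n6 n7 (5): skip — n7 and n6 already connected.
n5 n7 (6): skip — n7 and n5 already connected.
n5 n8 (7): add — endpoints in different components.
n3 n8 (9): skip — n3 and n8 already connected.
n4 n7 (11): add — endpoints in different components.
Non-tree edge n6 n7 has weight 5, equal to the heaviest edge on its tree cycle — swapping gives another MST of the same weight. Not unique.

No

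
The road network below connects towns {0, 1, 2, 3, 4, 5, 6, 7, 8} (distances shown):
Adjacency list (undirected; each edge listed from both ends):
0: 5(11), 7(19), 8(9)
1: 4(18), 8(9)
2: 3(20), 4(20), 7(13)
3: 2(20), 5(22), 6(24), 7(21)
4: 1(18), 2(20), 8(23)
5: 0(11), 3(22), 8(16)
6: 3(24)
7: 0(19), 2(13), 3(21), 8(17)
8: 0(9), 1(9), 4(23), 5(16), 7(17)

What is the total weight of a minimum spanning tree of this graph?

121

Prim, starting at 8.
Step 1: cheapest edge leaving the tree is 0-8 (9); add 0.
Step 2: cheapest edge leaving the tree is 1-8 (9); add 1.
Step 3: cheapest edge leaving the tree is 0-5 (11); add 5.
Step 4: cheapest edge leaving the tree is 7-8 (17); add 7.
Step 5: cheapest edge leaving the tree is 2-7 (13); add 2.
Step 6: cheapest edge leaving the tree is 1-4 (18); add 4.
Step 7: cheapest edge leaving the tree is 2-3 (20); add 3.
Step 8: cheapest edge leaving the tree is 3-6 (24); add 6.
MST edges: 0-8, 1-8, 0-5, 7-8, 2-7, 1-4, 2-3, 3-6; total weight 9+9+11+17+13+18+20+24 = 121.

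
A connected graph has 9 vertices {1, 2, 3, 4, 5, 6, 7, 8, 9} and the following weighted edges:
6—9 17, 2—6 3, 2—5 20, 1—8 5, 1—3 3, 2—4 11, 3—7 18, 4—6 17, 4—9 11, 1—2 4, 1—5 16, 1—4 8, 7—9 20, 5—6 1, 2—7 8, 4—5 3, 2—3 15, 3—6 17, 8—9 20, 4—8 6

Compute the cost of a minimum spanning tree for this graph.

Sort edges by weight, then run Kruskal:
5—6 (1): add — endpoints in different components.
1—3 (3): add — endpoints in different components.
2—6 (3): add — endpoints in different components.
4—5 (3): add — endpoints in different components.
1—2 (4): add — endpoints in different components.
1—8 (5): add — endpoints in different components.
4—8 (6): skip — 4 and 8 already connected.
1—4 (8): skip — 1 and 4 already connected.
2—7 (8): add — endpoints in different components.
2—4 (11): skip — 2 and 4 already connected.
4—9 (11): add — endpoints in different components.
MST edges: 5—6, 1—3, 2—6, 4—5, 1—2, 1—8, 2—7, 4—9; total weight 1+3+3+3+4+5+8+11 = 38.

38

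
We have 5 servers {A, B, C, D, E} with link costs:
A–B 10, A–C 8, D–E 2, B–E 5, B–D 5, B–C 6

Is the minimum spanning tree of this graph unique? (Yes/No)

No

Sort edges by weight, then run Kruskal:
D–E (2): add. Components now {A} {B} {C} {D,E}
B–D (5): add. Components now {A} {B,D,E} {C}
B–E (5): skip — B and E already connected.
B–C (6): add. Components now {A} {B,C,D,E}
A–C (8): add. Components now {A,B,C,D,E}
Non-tree edge B–E has weight 5, equal to the heaviest edge on its tree cycle — swapping gives another MST of the same weight. Not unique.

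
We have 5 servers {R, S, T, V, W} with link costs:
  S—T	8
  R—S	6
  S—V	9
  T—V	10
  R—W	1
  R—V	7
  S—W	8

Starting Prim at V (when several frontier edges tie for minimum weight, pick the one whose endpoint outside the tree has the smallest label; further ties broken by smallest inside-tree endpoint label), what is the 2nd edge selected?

Grow the tree from V using Prim:
Step 1: cheapest edge leaving the tree is R—V (7); add R.
Step 2: cheapest edge leaving the tree is R—W (1); add W.
Step 3: cheapest edge leaving the tree is R—S (6); add S.
Step 4: cheapest edge leaving the tree is S—T (8); add T.
The 2nd edge added is R—W.

R-W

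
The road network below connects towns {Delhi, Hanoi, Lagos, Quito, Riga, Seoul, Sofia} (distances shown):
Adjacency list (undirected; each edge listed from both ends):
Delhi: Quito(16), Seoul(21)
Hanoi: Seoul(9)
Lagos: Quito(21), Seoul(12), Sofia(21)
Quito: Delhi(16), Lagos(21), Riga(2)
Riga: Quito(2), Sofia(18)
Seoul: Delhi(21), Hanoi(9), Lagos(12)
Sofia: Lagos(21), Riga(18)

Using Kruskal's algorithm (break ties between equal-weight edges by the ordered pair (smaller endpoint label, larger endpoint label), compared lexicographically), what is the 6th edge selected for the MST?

Sort edges by weight, then run Kruskal:
Quito—Riga (2): add. Components now {Quito,Riga} {Hanoi} {Sofia} {Lagos} {Seoul} {Delhi}
Hanoi—Seoul (9): add. Components now {Quito,Riga} {Hanoi,Seoul} {Sofia} {Lagos} {Delhi}
Lagos—Seoul (12): add. Components now {Quito,Riga} {Hanoi,Lagos,Seoul} {Sofia} {Delhi}
Delhi—Quito (16): add. Components now {Delhi,Quito,Riga} {Hanoi,Lagos,Seoul} {Sofia}
Riga—Sofia (18): add. Components now {Delhi,Quito,Riga,Sofia} {Hanoi,Lagos,Seoul}
Delhi—Seoul (21): add. Components now {Delhi,Hanoi,Lagos,Quito,Riga,Seoul,Sofia}
The 6th edge added is Delhi—Seoul.

Delhi-Seoul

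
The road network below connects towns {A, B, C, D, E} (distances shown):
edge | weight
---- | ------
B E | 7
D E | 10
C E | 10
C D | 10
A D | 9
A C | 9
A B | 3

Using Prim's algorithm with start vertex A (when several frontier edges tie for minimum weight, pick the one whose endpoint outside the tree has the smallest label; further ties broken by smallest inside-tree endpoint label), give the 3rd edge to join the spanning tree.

Grow the tree from A using Prim:
Step 1: frontier [A B 3, A C 9, A D 9] → take A B (3); add B.
Step 2: frontier [A C 9, A D 9, B E 7] → take B E (7); add E.
Step 3: frontier [A C 9, A D 9, C E 10, D E 10] → take A C (9); add C.
Step 4: frontier [A D 9, C D 10, D E 10] → take A D (9); add D.
The 3rd edge added is A C.

A-C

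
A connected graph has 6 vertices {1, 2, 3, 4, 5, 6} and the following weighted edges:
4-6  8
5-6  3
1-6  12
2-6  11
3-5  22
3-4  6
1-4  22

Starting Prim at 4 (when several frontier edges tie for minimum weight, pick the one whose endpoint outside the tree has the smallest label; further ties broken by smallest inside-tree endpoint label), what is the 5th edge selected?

1-6

Grow the tree from 4 using Prim:
Step 1: cheapest edge leaving the tree is 3-4 (6); add 3.
Step 2: cheapest edge leaving the tree is 4-6 (8); add 6.
Step 3: cheapest edge leaving the tree is 5-6 (3); add 5.
Step 4: cheapest edge leaving the tree is 2-6 (11); add 2.
Step 5: cheapest edge leaving the tree is 1-6 (12); add 1.
The 5th edge added is 1-6.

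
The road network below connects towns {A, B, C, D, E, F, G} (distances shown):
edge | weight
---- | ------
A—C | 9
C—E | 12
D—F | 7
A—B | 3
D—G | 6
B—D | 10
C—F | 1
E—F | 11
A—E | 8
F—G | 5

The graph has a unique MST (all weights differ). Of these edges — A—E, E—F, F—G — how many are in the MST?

Kruskal: consider edges lightest-first.
C—F (1): add. Components now {A} {B} {C,F} {D} {E} {G}
A—B (3): add. Components now {A,B} {C,F} {D} {E} {G}
F—G (5): add. Components now {A,B} {C,F,G} {D} {E}
D—G (6): add. Components now {A,B} {C,D,F,G} {E}
D—F (7): skip — D and F already connected.
A—E (8): add. Components now {A,B,E} {C,D,F,G}
A—C (9): add. Components now {A,B,C,D,E,F,G}
MST edge set: {C—F, A—B, F—G, D—G, A—E, A—C}.
Of the listed edges, {A—E, F—G} are in the MST → 2.

2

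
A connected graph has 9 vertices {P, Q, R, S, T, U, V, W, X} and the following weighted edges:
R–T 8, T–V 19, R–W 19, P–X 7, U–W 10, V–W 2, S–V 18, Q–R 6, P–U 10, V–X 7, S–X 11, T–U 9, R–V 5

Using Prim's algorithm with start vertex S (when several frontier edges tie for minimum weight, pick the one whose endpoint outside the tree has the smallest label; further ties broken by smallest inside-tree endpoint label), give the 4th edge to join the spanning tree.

Grow the tree from S using Prim:
Step 1: frontier [S–X 11, S–V 18] → take S–X (11); add X.
Step 2: frontier [S–V 18, P–X 7, V–X 7] → take P–X (7); add P.
Step 3: frontier [P–U 10, S–V 18, V–X 7] → take V–X (7); add V.
Step 4: frontier [P–U 10, V–W 2, R–V 5, T–V 19] → take V–W (2); add W.
Step 5: frontier [P–U 10, R–V 5, T–V 19, U–W 10, R–W 19] → take R–V (5); add R.
Step 6: frontier [P–U 10, Q–R 6, R–T 8, T–V 19, U–W 10] → take Q–R (6); add Q.
Step 7: frontier [P–U 10, R–T 8, T–V 19, U–W 10] → take R–T (8); add T.
Step 8: frontier [P–U 10, T–U 9, U–W 10] → take T–U (9); add U.
The 4th edge added is V–W.

V-W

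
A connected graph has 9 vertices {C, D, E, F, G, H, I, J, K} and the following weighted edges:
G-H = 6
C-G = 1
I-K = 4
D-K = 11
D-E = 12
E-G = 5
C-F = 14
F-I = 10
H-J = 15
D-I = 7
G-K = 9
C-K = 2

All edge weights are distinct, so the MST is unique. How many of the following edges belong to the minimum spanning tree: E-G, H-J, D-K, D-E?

Sort edges by weight, then run Kruskal:
C-G (1): add — endpoints in different components.
C-K (2): add — endpoints in different components.
I-K (4): add — endpoints in different components.
E-G (5): add — endpoints in different components.
G-H (6): add — endpoints in different components.
D-I (7): add — endpoints in different components.
G-K (9): skip — G and K already connected.
F-I (10): add — endpoints in different components.
D-K (11): skip — D and K already connected.
D-E (12): skip — D and E already connected.
C-F (14): skip — C and F already connected.
H-J (15): add — endpoints in different components.
MST edge set: {C-G, C-K, I-K, E-G, G-H, D-I, F-I, H-J}.
Of the listed edges, {E-G, H-J} are in the MST → 2.

2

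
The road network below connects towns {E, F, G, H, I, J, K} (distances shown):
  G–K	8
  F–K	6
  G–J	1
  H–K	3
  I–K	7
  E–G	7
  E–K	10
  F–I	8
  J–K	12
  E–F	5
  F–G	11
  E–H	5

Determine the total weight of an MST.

28

Grow the tree from K using Prim:
Step 1: cheapest edge leaving the tree is H–K (3); add H.
Step 2: cheapest edge leaving the tree is E–H (5); add E.
Step 3: cheapest edge leaving the tree is E–F (5); add F.
Step 4: cheapest edge leaving the tree is E–G (7); add G.
Step 5: cheapest edge leaving the tree is G–J (1); add J.
Step 6: cheapest edge leaving the tree is I–K (7); add I.
MST edges: H–K, E–H, E–F, E–G, G–J, I–K; total weight 3+5+5+7+1+7 = 28.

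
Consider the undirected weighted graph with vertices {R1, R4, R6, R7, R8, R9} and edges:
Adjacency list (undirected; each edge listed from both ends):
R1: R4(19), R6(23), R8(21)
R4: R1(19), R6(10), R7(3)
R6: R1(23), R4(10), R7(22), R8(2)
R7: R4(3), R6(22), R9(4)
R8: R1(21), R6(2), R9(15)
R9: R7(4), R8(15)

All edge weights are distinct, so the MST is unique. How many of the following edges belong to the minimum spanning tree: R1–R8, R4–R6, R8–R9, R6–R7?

1

Kruskal: consider edges lightest-first.
R6–R8 (2): add. Components now {R9} {R4} {R6,R8} {R7} {R1}
R4–R7 (3): add. Components now {R9} {R4,R7} {R6,R8} {R1}
R7–R9 (4): add. Components now {R4,R7,R9} {R6,R8} {R1}
R4–R6 (10): add. Components now {R4,R6,R7,R8,R9} {R1}
R8–R9 (15): skip — R9 and R8 already connected.
R1–R4 (19): add. Components now {R1,R4,R6,R7,R8,R9}
MST edge set: {R6–R8, R4–R7, R7–R9, R4–R6, R1–R4}.
Of the listed edges, {R4–R6} are in the MST → 1.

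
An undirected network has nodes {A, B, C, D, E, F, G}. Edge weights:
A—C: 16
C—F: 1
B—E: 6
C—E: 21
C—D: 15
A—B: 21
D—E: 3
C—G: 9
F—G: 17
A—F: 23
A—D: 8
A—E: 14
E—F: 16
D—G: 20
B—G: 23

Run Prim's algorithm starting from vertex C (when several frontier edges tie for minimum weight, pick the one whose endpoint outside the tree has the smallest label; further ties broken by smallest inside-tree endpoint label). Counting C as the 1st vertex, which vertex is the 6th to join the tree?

B

Grow the tree from C using Prim:
Step 1: cheapest edge leaving the tree is C—F (1); add F.
Step 2: cheapest edge leaving the tree is C—G (9); add G.
Step 3: cheapest edge leaving the tree is C—D (15); add D.
Step 4: cheapest edge leaving the tree is D—E (3); add E.
Step 5: cheapest edge leaving the tree is B—E (6); add B.
Step 6: cheapest edge leaving the tree is A—D (8); add A.
Vertex order: C, F, G, D, E, B, A. The 6th vertex is B.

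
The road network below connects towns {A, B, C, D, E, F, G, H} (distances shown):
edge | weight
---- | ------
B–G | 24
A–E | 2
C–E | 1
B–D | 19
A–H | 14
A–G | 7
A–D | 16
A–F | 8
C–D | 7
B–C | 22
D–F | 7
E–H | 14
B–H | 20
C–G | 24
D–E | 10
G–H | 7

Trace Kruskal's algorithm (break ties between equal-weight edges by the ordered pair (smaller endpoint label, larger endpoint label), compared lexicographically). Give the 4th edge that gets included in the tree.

C-D

Kruskal's algorithm — process edges by increasing weight (ties by edge label):
C–E (1): add — endpoints in different components.
A–E (2): add — endpoints in different components.
A–G (7): add — endpoints in different components.
C–D (7): add — endpoints in different components.
D–F (7): add — endpoints in different components.
G–H (7): add — endpoints in different components.
A–F (8): skip — A and F already connected.
D–E (10): skip — D and E already connected.
A–H (14): skip — A and H already connected.
E–H (14): skip — E and H already connected.
A–D (16): skip — A and D already connected.
B–D (19): add — endpoints in different components.
The 4th edge added is C–D.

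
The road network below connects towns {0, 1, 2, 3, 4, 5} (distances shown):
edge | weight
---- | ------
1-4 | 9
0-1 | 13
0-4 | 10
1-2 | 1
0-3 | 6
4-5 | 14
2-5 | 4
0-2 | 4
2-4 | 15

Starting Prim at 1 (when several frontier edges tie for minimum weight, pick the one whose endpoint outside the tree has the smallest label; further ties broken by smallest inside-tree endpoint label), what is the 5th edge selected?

Prim, starting at 1.
Step 1: frontier [1-2 1, 1-4 9, 0-1 13] → take 1-2 (1); add 2.
Step 2: frontier [1-4 9, 0-1 13, 0-2 4, 2-5 4, 2-4 15] → take 0-2 (4); add 0.
Step 3: frontier [0-3 6, 0-4 10, 1-4 9, 2-5 4, 2-4 15] → take 2-5 (4); add 5.
Step 4: frontier [0-3 6, 0-4 10, 1-4 9, 2-4 15, 4-5 14] → take 0-3 (6); add 3.
Step 5: frontier [0-4 10, 1-4 9, 2-4 15, 4-5 14] → take 1-4 (9); add 4.
The 5th edge added is 1-4.

1-4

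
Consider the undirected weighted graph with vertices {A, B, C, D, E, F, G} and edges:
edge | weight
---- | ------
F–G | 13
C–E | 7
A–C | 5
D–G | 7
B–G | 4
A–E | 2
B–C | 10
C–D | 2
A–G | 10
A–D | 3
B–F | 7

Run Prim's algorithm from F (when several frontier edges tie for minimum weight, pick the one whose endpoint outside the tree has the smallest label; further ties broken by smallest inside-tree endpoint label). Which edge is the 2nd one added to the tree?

B-G

Prim, starting at F.
Step 1: frontier [B–F 7, F–G 13] → take B–F (7); add B.
Step 2: frontier [B–G 4, B–C 10, F–G 13] → take B–G (4); add G.
Step 3: frontier [B–C 10, D–G 7, A–G 10] → take D–G (7); add D.
Step 4: frontier [B–C 10, C–D 2, A–D 3, A–G 10] → take C–D (2); add C.
Step 5: frontier [A–C 5, C–E 7, A–D 3, A–G 10] → take A–D (3); add A.
Step 6: frontier [A–E 2, C–E 7] → take A–E (2); add E.
The 2nd edge added is B–G.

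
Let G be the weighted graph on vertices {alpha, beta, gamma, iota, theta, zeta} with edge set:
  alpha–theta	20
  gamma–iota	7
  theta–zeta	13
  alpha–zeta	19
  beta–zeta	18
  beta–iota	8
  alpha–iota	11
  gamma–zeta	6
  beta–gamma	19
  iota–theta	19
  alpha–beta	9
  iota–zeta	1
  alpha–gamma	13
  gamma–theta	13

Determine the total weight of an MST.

37

Grow the tree from theta using Prim:
Step 1: cheapest edge leaving the tree is gamma–theta (13); add gamma.
Step 2: cheapest edge leaving the tree is gamma–zeta (6); add zeta.
Step 3: cheapest edge leaving the tree is iota–zeta (1); add iota.
Step 4: cheapest edge leaving the tree is beta–iota (8); add beta.
Step 5: cheapest edge leaving the tree is alpha–beta (9); add alpha.
MST edges: gamma–theta, gamma–zeta, iota–zeta, beta–iota, alpha–beta; total weight 13+6+1+8+9 = 37.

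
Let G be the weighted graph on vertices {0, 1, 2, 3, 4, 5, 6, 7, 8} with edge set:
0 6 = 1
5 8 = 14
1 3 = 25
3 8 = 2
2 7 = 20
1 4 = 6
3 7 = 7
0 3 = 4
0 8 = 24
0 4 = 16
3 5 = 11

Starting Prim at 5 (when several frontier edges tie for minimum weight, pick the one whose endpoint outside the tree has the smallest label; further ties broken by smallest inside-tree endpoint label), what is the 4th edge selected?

0-6

Prim's algorithm from 5:
Step 1: cheapest edge leaving the tree is 3 5 (11); add 3.
Step 2: cheapest edge leaving the tree is 3 8 (2); add 8.
Step 3: cheapest edge leaving the tree is 0 3 (4); add 0.
Step 4: cheapest edge leaving the tree is 0 6 (1); add 6.
Step 5: cheapest edge leaving the tree is 3 7 (7); add 7.
Step 6: cheapest edge leaving the tree is 0 4 (16); add 4.
Step 7: cheapest edge leaving the tree is 1 4 (6); add 1.
Step 8: cheapest edge leaving the tree is 2 7 (20); add 2.
The 4th edge added is 0 6.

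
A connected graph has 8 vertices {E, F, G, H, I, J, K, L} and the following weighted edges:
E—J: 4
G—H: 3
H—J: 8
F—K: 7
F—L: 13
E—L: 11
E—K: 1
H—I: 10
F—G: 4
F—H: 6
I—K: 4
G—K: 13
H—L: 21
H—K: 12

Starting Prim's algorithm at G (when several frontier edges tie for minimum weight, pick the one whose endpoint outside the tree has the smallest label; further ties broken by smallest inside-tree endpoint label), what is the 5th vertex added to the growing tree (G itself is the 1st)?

Grow the tree from G using Prim:
Step 1: cheapest edge leaving the tree is G—H (3); add H.
Step 2: cheapest edge leaving the tree is F—G (4); add F.
Step 3: cheapest edge leaving the tree is F—K (7); add K.
Step 4: cheapest edge leaving the tree is E—K (1); add E.
Step 5: cheapest edge leaving the tree is I—K (4); add I.
Step 6: cheapest edge leaving the tree is E—J (4); add J.
Step 7: cheapest edge leaving the tree is E—L (11); add L.
Vertex order: G, H, F, K, E, I, J, L. The 5th vertex is E.

E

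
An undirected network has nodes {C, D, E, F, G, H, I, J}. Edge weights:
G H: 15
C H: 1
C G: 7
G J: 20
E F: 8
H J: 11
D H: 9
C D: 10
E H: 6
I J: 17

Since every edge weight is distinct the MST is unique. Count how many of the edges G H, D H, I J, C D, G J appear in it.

2

Kruskal's algorithm — process edges by increasing weight (ties by edge label):
C H (1): add — endpoints in different components.
E H (6): add — endpoints in different components.
C G (7): add — endpoints in different components.
E F (8): add — endpoints in different components.
D H (9): add — endpoints in different components.
C D (10): skip — C and D already connected.
H J (11): add — endpoints in different components.
G H (15): skip — G and H already connected.
I J (17): add — endpoints in different components.
MST edge set: {C H, E H, C G, E F, D H, H J, I J}.
Of the listed edges, {D H, I J} are in the MST → 2.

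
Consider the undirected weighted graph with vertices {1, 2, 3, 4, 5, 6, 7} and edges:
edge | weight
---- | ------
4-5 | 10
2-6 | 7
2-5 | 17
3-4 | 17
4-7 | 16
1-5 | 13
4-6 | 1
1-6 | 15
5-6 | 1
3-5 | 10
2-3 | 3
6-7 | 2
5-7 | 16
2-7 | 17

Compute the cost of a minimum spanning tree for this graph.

27

Prim, starting at 7.
Step 1: frontier [6-7 2, 4-7 16, 5-7 16, 2-7 17] → take 6-7 (2); add 6.
Step 2: frontier [4-6 1, 5-6 1, 2-6 7, 1-6 15, 4-7 16, 5-7 16, 2-7 17] → take 4-6 (1); add 4.
Step 3: frontier [4-5 10, 3-4 17, 5-6 1, 2-6 7, 1-6 15, 5-7 16, 2-7 17] → take 5-6 (1); add 5.
Step 4: frontier [3-4 17, 3-5 10, 1-5 13, 2-5 17, 2-6 7, 1-6 15, 2-7 17] → take 2-6 (7); add 2.
Step 5: frontier [2-3 3, 3-4 17, 3-5 10, 1-5 13, 1-6 15] → take 2-3 (3); add 3.
Step 6: frontier [1-5 13, 1-6 15] → take 1-5 (13); add 1.
MST edges: 6-7, 4-6, 5-6, 2-6, 2-3, 1-5; total weight 2+1+1+7+3+13 = 27.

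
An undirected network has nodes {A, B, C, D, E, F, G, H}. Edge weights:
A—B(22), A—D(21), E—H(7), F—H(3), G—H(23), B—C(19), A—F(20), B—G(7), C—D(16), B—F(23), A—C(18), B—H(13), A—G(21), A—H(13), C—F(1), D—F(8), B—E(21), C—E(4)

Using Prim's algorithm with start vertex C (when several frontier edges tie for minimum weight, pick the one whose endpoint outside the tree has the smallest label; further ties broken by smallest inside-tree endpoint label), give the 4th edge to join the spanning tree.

D-F

Prim's algorithm from C:
Step 1: cheapest edge leaving the tree is C—F (1); add F.
Step 2: cheapest edge leaving the tree is F—H (3); add H.
Step 3: cheapest edge leaving the tree is C—E (4); add E.
Step 4: cheapest edge leaving the tree is D—F (8); add D.
Step 5: cheapest edge leaving the tree is A—H (13); add A.
Step 6: cheapest edge leaving the tree is B—H (13); add B.
Step 7: cheapest edge leaving the tree is B—G (7); add G.
The 4th edge added is D—F.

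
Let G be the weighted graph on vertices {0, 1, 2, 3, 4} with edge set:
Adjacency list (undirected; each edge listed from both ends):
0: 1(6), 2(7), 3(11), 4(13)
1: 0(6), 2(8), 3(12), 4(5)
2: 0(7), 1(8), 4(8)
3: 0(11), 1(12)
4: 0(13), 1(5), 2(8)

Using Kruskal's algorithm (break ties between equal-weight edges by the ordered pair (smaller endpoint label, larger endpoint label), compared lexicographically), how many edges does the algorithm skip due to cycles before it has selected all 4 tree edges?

Sort edges by weight, then run Kruskal:
1—4 (5): add — endpoints in different components.
0—1 (6): add — endpoints in different components.
0—2 (7): add — endpoints in different components.
1—2 (8): skip — 1 and 2 already connected.
2—4 (8): skip — 2 and 4 already connected.
0—3 (11): add — endpoints in different components.
Edges rejected before the tree was complete: 2.

2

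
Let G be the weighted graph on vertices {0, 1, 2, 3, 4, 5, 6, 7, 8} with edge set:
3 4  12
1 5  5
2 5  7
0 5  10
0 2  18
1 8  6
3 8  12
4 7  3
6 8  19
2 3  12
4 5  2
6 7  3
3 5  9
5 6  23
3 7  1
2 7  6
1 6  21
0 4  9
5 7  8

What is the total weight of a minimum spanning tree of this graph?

35

Kruskal's algorithm — process edges by increasing weight (ties by edge label):
3 7 (1): add — endpoints in different components.
4 5 (2): add — endpoints in different components.
4 7 (3): add — endpoints in different components.
6 7 (3): add — endpoints in different components.
1 5 (5): add — endpoints in different components.
1 8 (6): add — endpoints in different components.
2 7 (6): add — endpoints in different components.
2 5 (7): skip — 2 and 5 already connected.
5 7 (8): skip — 5 and 7 already connected.
0 4 (9): add — endpoints in different components.
MST edges: 3 7, 4 5, 4 7, 6 7, 1 5, 1 8, 2 7, 0 4; total weight 1+2+3+3+5+6+6+9 = 35.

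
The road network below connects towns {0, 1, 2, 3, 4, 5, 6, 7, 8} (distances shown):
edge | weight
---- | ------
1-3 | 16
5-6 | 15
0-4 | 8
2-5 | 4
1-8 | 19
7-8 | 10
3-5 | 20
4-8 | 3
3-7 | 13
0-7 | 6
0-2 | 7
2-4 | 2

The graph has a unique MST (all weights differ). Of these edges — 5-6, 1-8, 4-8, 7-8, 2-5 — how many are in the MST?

3

Kruskal's algorithm — process edges by increasing weight (ties by edge label):
2-4 (2): add — endpoints in different components.
4-8 (3): add — endpoints in different components.
2-5 (4): add — endpoints in different components.
0-7 (6): add — endpoints in different components.
0-2 (7): add — endpoints in different components.
0-4 (8): skip — 0 and 4 already connected.
7-8 (10): skip — 7 and 8 already connected.
3-7 (13): add — endpoints in different components.
5-6 (15): add — endpoints in different components.
1-3 (16): add — endpoints in different components.
MST edge set: {2-4, 4-8, 2-5, 0-7, 0-2, 3-7, 5-6, 1-3}.
Of the listed edges, {5-6, 4-8, 2-5} are in the MST → 3.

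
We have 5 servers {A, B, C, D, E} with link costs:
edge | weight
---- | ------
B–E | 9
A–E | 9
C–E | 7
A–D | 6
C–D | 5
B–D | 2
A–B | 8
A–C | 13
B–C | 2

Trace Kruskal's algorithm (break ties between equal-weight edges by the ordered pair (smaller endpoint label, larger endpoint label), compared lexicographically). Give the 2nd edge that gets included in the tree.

Kruskal's algorithm — process edges by increasing weight (ties by edge label):
B–C (2): add. Components now {A} {B,C} {D} {E}
B–D (2): add. Components now {A} {B,C,D} {E}
C–D (5): skip — C and D already connected.
A–D (6): add. Components now {A,B,C,D} {E}
C–E (7): add. Components now {A,B,C,D,E}
The 2nd edge added is B–D.

B-D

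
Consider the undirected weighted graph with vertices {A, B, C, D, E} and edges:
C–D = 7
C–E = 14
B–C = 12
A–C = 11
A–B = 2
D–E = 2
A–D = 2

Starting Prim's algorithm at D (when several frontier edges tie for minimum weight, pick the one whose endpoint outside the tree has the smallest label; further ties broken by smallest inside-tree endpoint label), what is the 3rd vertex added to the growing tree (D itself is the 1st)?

Prim's algorithm from D:
Step 1: cheapest edge leaving the tree is A–D (2); add A.
Step 2: cheapest edge leaving the tree is A–B (2); add B.
Step 3: cheapest edge leaving the tree is D–E (2); add E.
Step 4: cheapest edge leaving the tree is C–D (7); add C.
Vertex order: D, A, B, E, C. The 3rd vertex is B.

B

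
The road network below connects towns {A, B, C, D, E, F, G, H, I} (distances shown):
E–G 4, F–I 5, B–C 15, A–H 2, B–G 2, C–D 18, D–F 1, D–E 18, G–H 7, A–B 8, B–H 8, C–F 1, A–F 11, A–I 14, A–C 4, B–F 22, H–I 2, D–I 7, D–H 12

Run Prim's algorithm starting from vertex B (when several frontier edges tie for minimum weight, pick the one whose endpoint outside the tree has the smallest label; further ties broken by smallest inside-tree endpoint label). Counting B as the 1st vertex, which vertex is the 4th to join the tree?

Prim, starting at B.
Step 1: cheapest edge leaving the tree is B–G (2); add G.
Step 2: cheapest edge leaving the tree is E–G (4); add E.
Step 3: cheapest edge leaving the tree is G–H (7); add H.
Step 4: cheapest edge leaving the tree is A–H (2); add A.
Step 5: cheapest edge leaving the tree is H–I (2); add I.
Step 6: cheapest edge leaving the tree is A–C (4); add C.
Step 7: cheapest edge leaving the tree is C–F (1); add F.
Step 8: cheapest edge leaving the tree is D–F (1); add D.
Vertex order: B, G, E, H, A, I, C, F, D. The 4th vertex is H.

H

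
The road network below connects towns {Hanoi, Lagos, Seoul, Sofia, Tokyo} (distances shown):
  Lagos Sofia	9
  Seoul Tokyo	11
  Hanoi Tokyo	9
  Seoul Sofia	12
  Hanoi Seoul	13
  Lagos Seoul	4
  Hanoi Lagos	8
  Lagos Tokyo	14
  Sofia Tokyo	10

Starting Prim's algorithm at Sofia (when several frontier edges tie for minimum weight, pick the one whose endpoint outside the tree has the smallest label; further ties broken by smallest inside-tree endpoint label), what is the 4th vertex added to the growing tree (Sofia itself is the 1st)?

Hanoi

Prim, starting at Sofia.
Step 1: cheapest edge leaving the tree is Lagos Sofia (9); add Lagos.
Step 2: cheapest edge leaving the tree is Lagos Seoul (4); add Seoul.
Step 3: cheapest edge leaving the tree is Hanoi Lagos (8); add Hanoi.
Step 4: cheapest edge leaving the tree is Hanoi Tokyo (9); add Tokyo.
Vertex order: Sofia, Lagos, Seoul, Hanoi, Tokyo. The 4th vertex is Hanoi.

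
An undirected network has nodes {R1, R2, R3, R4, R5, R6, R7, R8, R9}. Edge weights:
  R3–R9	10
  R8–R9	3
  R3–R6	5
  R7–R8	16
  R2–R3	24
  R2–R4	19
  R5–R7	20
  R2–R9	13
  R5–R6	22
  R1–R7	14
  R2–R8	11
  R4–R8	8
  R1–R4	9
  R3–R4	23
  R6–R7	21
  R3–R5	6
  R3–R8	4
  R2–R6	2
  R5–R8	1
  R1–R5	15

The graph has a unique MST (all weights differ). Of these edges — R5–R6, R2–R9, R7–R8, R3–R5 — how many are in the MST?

0

Kruskal: consider edges lightest-first.
R5–R8 (1): add — endpoints in different components.
R2–R6 (2): add — endpoints in different components.
R8–R9 (3): add — endpoints in different components.
R3–R8 (4): add — endpoints in different components.
R3–R6 (5): add — endpoints in different components.
R3–R5 (6): skip — R3 and R5 already connected.
R4–R8 (8): add — endpoints in different components.
R1–R4 (9): add — endpoints in different components.
R3–R9 (10): skip — R3 and R9 already connected.
R2–R8 (11): skip — R8 and R2 already connected.
R2–R9 (13): skip — R9 and R2 already connected.
R1–R7 (14): add — endpoints in different components.
MST edge set: {R5–R8, R2–R6, R8–R9, R3–R8, R3–R6, R4–R8, R1–R4, R1–R7}.
Of the listed edges, {} are in the MST → 0.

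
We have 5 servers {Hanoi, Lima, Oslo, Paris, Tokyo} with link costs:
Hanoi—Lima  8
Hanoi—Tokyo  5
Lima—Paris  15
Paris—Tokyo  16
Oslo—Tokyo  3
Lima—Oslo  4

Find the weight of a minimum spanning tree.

27

Sort edges by weight, then run Kruskal:
Oslo—Tokyo (3): add — endpoints in different components.
Lima—Oslo (4): add — endpoints in different components.
Hanoi—Tokyo (5): add — endpoints in different components.
Hanoi—Lima (8): skip — Lima and Hanoi already connected.
Lima—Paris (15): add — endpoints in different components.
MST edges: Oslo—Tokyo, Lima—Oslo, Hanoi—Tokyo, Lima—Paris; total weight 3+4+5+15 = 27.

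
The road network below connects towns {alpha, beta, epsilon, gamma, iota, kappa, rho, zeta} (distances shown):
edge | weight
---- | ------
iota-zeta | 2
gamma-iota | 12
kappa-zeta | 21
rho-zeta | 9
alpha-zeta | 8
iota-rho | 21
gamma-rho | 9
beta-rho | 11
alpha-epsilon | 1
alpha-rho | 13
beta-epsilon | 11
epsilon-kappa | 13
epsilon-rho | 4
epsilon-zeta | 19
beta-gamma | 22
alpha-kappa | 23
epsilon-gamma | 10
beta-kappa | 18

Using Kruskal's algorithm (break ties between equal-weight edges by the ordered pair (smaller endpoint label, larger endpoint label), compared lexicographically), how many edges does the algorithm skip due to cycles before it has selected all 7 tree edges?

Sort edges by weight, then run Kruskal:
alpha-epsilon (1): add — endpoints in different components.
iota-zeta (2): add — endpoints in different components.
epsilon-rho (4): add — endpoints in different components.
alpha-zeta (8): add — endpoints in different components.
gamma-rho (9): add — endpoints in different components.
rho-zeta (9): skip — zeta and rho already connected.
epsilon-gamma (10): skip — gamma and epsilon already connected.
beta-epsilon (11): add — endpoints in different components.
beta-rho (11): skip — beta and rho already connected.
gamma-iota (12): skip — iota and gamma already connected.
alpha-rho (13): skip — alpha and rho already connected.
epsilon-kappa (13): add — endpoints in different components.
Edges rejected before the tree was complete: 5.

5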